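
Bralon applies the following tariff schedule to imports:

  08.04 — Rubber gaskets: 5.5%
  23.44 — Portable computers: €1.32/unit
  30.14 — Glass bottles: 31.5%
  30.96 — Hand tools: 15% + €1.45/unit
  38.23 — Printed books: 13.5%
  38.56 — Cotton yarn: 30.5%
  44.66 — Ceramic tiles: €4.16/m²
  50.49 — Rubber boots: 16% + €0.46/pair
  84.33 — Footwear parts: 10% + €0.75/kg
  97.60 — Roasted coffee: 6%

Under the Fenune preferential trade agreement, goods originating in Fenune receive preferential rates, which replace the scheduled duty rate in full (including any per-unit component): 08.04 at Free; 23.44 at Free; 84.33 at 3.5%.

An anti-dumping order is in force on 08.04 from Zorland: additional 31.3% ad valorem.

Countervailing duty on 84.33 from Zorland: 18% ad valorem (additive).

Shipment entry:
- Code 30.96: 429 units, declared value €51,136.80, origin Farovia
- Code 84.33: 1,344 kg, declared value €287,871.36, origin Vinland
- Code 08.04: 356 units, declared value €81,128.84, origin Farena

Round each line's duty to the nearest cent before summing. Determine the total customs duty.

€42,549.80

Line 1 (30.96, Farovia, 429 units, €51,136.80):
Base rate for 30.96 is 15% + €1.45/unit.
Duty = €51,136.80 × 15% + 429 × €1.45 = €8,292.57.
Line 2 (84.33, Vinland, 1,344 kg, €287,871.36):
Base rate for 84.33 is 10% + €0.75/kg.
84.33 has an FTA preferential rate, but origin Vinland is not Fenune; base rate stands.
The additional-duty order on 84.33 targets Zorland, not Vinland; it does not apply.
Duty = €287,871.36 × 10% + 1,344 × €0.75 = €29,795.14.
Line 3 (08.04, Farena, 356 units, €81,128.84):
Base rate for 08.04 is 5.5%.
08.04 has an FTA preferential rate, but origin Farena is not Fenune; base rate stands.
The additional-duty order on 08.04 targets Zorland, not Farena; it does not apply.
Duty = €81,128.84 × 5.5% = €4,462.09.
Total = €8,292.57 + €29,795.14 + €4,462.09 = €42,549.80.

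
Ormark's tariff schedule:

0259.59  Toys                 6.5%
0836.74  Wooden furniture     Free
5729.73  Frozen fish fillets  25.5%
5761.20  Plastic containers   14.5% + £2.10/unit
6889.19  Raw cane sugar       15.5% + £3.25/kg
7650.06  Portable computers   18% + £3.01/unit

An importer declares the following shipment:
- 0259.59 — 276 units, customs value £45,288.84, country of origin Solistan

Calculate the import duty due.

Line 1 (0259.59, Solistan, 276 units, £45,288.84):
Base rate for 0259.59 is 6.5%.
Duty = £45,288.84 × 6.5% = £2,943.77.

£2,943.77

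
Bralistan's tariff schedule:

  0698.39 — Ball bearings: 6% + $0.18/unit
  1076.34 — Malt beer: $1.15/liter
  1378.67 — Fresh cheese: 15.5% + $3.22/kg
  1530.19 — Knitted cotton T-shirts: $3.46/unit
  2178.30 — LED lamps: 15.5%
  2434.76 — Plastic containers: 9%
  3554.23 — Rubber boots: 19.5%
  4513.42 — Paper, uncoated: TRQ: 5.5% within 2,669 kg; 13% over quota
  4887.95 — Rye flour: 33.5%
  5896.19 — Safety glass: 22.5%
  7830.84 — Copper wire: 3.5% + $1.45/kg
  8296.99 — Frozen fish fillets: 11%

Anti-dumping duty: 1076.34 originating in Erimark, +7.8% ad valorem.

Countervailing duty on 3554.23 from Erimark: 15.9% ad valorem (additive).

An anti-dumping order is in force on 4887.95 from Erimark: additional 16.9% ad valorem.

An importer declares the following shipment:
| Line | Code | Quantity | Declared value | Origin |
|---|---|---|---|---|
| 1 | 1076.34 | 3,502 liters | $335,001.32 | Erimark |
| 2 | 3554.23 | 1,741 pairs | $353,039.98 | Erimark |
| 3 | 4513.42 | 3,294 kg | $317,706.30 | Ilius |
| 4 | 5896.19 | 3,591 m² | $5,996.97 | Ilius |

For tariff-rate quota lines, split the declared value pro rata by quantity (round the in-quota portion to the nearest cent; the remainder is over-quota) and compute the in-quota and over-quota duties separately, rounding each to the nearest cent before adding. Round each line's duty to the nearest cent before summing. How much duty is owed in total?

Line 1 (1076.34, Erimark, 3,502 liters, $335,001.32):
Base rate for 1076.34 is $1.15/liter.
Additional duty on 1076.34 from Erimark: +7.8% ad valorem. Applied ad valorem rate = 7.8%.
Duty = $335,001.32 × 7.8% + 3,502 × $1.15 = $30,157.40.
Line 2 (3554.23, Erimark, 1,741 pairs, $353,039.98):
Base rate for 3554.23 is 19.5%.
Additional duty on 3554.23 from Erimark: +15.9%. Applied ad valorem rate: 19.5% + 15.9% = 35.4%.
Duty = $353,039.98 × 35.4% = $124,976.15.
Line 3 (4513.42, Ilius, 3,294 kg, $317,706.30):
Code 4513.42 is under a tariff-rate quota (threshold 2,669 kg). In-quota: 2,669 kg at 5.5%; over-quota: 625 kg at 13%.
Pro-rata value split: in-quota = $317,706.30 × 2,669/3,294 = $257,425.05; over-quota = $317,706.30 − $257,425.05 = $60,281.25.
In-quota duty = $257,425.05 × 5.5% = $14,158.38. Over-quota duty = $60,281.25 × 13% = $7,836.56.
Line duty = $14,158.38 + $7,836.56 = $21,994.94.
Line 4 (5896.19, Ilius, 3,591 m², $5,996.97):
Base rate for 5896.19 is 22.5%.
Duty = $5,996.97 × 22.5% = $1,349.32.
Total = $30,157.40 + $124,976.15 + $21,994.94 + $1,349.32 = $178,477.81.

$178,477.81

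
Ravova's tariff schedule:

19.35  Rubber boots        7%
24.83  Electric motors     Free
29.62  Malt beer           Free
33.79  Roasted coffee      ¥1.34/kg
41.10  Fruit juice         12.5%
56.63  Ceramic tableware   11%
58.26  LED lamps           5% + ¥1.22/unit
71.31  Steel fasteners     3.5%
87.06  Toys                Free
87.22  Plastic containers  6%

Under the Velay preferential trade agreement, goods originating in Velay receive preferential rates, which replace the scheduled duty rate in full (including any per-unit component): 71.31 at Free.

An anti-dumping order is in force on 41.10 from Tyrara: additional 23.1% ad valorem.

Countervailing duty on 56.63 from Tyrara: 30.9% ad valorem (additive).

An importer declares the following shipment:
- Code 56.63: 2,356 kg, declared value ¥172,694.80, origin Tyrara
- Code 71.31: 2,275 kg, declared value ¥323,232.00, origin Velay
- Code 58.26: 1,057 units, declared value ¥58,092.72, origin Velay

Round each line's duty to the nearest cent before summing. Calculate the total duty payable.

Line 1 (56.63, Tyrara, 2,356 kg, ¥172,694.80):
Base rate for 56.63 is 11%.
Additional duty on 56.63 from Tyrara: +30.9%. Applied ad valorem rate: 11% + 30.9% = 41.9%.
Duty = ¥172,694.80 × 41.9% = ¥72,359.12.
Line 2 (71.31, Velay, 2,275 kg, ¥323,232.00):
Base rate for 71.31 is 3.5%.
Origin Velay qualifies under the Ravova–Velay agreement and 71.31 is covered: preferential rate Free applies instead.
Duty = ¥323,232.00 × 0% = ¥0.00.
Line 3 (58.26, Velay, 1,057 units, ¥58,092.72):
Base rate for 58.26 is 5% + ¥1.22/unit.
Origin Velay is the FTA partner but 58.26 is not on the preference list; base rate stands.
Duty = ¥58,092.72 × 5% + 1,057 × ¥1.22 = ¥4,194.18.
Total = ¥72,359.12 + ¥0.00 + ¥4,194.18 = ¥76,553.30.

¥76,553.30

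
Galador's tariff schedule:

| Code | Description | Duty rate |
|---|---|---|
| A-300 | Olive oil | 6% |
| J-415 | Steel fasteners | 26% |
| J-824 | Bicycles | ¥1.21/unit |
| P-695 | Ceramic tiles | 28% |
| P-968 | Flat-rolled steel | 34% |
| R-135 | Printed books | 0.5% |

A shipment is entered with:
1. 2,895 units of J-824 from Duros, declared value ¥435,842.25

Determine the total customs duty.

Line 1 (J-824, Duros, 2,895 units, ¥435,842.25):
Base rate for J-824 is ¥1.21/unit.
Duty = 2,895 × ¥1.21 = ¥3,502.95.

¥3,502.95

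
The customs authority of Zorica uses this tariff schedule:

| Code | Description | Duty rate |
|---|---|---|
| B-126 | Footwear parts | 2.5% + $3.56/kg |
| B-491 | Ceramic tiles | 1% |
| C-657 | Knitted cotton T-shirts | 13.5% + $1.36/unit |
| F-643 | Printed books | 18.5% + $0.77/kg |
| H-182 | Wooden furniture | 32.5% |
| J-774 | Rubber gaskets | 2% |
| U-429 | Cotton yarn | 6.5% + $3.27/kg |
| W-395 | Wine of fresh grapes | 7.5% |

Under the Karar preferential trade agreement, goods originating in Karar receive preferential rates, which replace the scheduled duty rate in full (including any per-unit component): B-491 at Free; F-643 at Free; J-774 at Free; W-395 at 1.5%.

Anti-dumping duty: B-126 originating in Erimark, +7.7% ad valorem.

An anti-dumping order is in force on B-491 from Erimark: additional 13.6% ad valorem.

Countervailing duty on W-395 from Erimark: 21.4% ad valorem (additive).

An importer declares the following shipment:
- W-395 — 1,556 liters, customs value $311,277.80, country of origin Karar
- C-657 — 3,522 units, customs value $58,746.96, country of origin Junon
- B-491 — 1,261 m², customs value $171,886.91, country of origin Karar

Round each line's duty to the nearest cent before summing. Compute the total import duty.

$17,389.93

Line 1 (W-395, Karar, 1,556 liters, $311,277.80):
Base rate for W-395 is 7.5%.
Origin Karar qualifies under the Zorica–Karar agreement and W-395 is covered: preferential rate 1.5% applies instead.
The additional-duty order on W-395 targets Erimark, not Karar; it does not apply.
Duty = $311,277.80 × 1.5% = $4,669.17.
Line 2 (C-657, Junon, 3,522 units, $58,746.96):
Base rate for C-657 is 13.5% + $1.36/unit.
Duty = $58,746.96 × 13.5% + 3,522 × $1.36 = $12,720.76.
Line 3 (B-491, Karar, 1,261 m², $171,886.91):
Base rate for B-491 is 1%.
Origin Karar qualifies under the Zorica–Karar agreement and B-491 is covered: preferential rate Free applies instead.
The additional-duty order on B-491 targets Erimark, not Karar; it does not apply.
Duty = $171,886.91 × 0% = $0.00.
Total = $4,669.17 + $12,720.76 + $0.00 = $17,389.93.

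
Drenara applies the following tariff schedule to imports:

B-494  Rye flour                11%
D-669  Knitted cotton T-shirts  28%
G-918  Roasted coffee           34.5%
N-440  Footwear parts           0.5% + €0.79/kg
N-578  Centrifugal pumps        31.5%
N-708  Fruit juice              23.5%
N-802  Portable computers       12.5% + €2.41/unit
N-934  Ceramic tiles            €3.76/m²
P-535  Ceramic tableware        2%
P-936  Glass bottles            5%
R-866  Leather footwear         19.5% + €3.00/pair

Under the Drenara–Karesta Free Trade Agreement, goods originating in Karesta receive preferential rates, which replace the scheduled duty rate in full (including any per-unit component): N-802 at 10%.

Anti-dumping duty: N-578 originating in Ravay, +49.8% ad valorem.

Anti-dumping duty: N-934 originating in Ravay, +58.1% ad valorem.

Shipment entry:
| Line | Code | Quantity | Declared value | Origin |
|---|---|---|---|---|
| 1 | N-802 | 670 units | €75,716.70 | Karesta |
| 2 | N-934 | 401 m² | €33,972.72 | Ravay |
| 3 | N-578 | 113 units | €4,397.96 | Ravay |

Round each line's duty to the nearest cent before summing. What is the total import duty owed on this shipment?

Line 1 (N-802, Karesta, 670 units, €75,716.70):
Base rate for N-802 is 12.5% + €2.41/unit.
Origin Karesta qualifies under the Drenara–Karesta agreement and N-802 is covered: preferential rate 10% applies instead.
Duty = €75,716.70 × 10% = €7,571.67.
Line 2 (N-934, Ravay, 401 m², €33,972.72):
Base rate for N-934 is €3.76/m².
Additional duty on N-934 from Ravay: +58.1% ad valorem. Applied ad valorem rate = 58.1%.
Duty = €33,972.72 × 58.1% + 401 × €3.76 = €21,245.91.
Line 3 (N-578, Ravay, 113 units, €4,397.96):
Base rate for N-578 is 31.5%.
Additional duty on N-578 from Ravay: +49.8%. Applied ad valorem rate: 31.5% + 49.8% = 81.3%.
Duty = €4,397.96 × 81.3% = €3,575.54.
Total = €7,571.67 + €21,245.91 + €3,575.54 = €32,393.12.

€32,393.12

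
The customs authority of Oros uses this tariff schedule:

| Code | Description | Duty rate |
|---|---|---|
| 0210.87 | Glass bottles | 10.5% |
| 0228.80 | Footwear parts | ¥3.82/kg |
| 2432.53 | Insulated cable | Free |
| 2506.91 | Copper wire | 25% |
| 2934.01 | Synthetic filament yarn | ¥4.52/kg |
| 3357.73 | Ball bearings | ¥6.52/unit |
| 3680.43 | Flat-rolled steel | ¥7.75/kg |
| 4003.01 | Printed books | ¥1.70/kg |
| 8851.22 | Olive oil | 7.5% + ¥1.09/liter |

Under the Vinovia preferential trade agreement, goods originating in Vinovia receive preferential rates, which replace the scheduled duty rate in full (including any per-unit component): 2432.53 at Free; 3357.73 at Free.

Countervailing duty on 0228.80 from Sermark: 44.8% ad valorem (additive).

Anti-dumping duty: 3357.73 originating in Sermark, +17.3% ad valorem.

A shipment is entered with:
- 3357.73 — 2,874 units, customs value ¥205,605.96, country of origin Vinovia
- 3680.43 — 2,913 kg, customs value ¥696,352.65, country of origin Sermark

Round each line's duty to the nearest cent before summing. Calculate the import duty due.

Line 1 (3357.73, Vinovia, 2,874 units, ¥205,605.96):
Base rate for 3357.73 is ¥6.52/unit.
Origin Vinovia qualifies under the Oros–Vinovia agreement and 3357.73 is covered: preferential rate Free applies instead.
The additional-duty order on 3357.73 targets Sermark, not Vinovia; it does not apply.
Duty = ¥205,605.96 × 0% = ¥0.00.
Line 2 (3680.43, Sermark, 2,913 kg, ¥696,352.65):
Base rate for 3680.43 is ¥7.75/kg.
Duty = 2,913 × ¥7.75 = ¥22,575.75.
Total = ¥0.00 + ¥22,575.75 = ¥22,575.75.

¥22,575.75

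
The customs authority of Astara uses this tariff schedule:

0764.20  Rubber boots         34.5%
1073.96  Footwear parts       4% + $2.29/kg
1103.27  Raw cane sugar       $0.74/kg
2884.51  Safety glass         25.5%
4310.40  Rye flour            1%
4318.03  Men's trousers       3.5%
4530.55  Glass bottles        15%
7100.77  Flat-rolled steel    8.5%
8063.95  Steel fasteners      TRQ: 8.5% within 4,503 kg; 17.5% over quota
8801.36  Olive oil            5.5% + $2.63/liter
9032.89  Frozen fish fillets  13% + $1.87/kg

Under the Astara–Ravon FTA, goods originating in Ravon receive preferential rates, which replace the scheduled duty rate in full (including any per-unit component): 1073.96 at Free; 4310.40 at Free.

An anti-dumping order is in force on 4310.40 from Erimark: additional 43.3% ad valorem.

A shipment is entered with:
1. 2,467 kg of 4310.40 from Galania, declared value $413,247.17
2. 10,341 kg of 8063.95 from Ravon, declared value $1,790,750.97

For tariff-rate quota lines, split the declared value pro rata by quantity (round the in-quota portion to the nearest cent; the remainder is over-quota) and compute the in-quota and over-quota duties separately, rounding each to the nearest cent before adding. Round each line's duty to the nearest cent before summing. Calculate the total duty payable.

Line 1 (4310.40, Galania, 2,467 kg, $413,247.17):
Base rate for 4310.40 is 1%.
4310.40 has an FTA preferential rate, but origin Galania is not Ravon; base rate stands.
The additional-duty order on 4310.40 targets Erimark, not Galania; it does not apply.
Duty = $413,247.17 × 1% = $4,132.47.
Line 2 (8063.95, Ravon, 10,341 kg, $1,790,750.97):
Code 8063.95 is under a tariff-rate quota (threshold 4,503 kg). In-quota: 4,503 kg at 8.5%; over-quota: 5,838 kg at 17.5%.
Pro-rata value split: in-quota = $1,790,750.97 × 4,503/10,341 = $779,784.51; over-quota = $1,790,750.97 − $779,784.51 = $1,010,966.46.
In-quota duty = $779,784.51 × 8.5% = $66,281.68. Over-quota duty = $1,010,966.46 × 17.5% = $176,919.13.
Line duty = $66,281.68 + $176,919.13 = $243,200.81.
Total = $4,132.47 + $243,200.81 = $247,333.28.

$247,333.28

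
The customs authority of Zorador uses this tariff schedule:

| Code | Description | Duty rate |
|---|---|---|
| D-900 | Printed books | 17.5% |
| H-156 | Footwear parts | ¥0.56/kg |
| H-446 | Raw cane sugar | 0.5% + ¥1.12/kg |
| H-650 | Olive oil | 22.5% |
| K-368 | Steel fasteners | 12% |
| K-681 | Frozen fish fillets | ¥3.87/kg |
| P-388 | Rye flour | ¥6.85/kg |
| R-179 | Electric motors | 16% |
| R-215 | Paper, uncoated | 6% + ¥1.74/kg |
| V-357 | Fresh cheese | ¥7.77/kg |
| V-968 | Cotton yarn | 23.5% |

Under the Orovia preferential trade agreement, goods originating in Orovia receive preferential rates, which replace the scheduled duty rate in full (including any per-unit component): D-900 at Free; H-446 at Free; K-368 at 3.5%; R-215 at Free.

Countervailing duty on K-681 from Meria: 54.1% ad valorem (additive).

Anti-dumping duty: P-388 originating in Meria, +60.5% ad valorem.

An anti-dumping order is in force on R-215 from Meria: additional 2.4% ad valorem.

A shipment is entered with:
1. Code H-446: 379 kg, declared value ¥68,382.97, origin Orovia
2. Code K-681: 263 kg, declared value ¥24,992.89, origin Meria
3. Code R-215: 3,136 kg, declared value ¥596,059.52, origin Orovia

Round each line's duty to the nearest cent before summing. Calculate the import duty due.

Line 1 (H-446, Orovia, 379 kg, ¥68,382.97):
Base rate for H-446 is 0.5% + ¥1.12/kg.
Origin Orovia qualifies under the Zorador–Orovia agreement and H-446 is covered: preferential rate Free applies instead.
Duty = ¥68,382.97 × 0% = ¥0.00.
Line 2 (K-681, Meria, 263 kg, ¥24,992.89):
Base rate for K-681 is ¥3.87/kg.
Additional duty on K-681 from Meria: +54.1% ad valorem. Applied ad valorem rate = 54.1%.
Duty = ¥24,992.89 × 54.1% + 263 × ¥3.87 = ¥14,538.96.
Line 3 (R-215, Orovia, 3,136 kg, ¥596,059.52):
Base rate for R-215 is 6% + ¥1.74/kg.
Origin Orovia qualifies under the Zorador–Orovia agreement and R-215 is covered: preferential rate Free applies instead.
The additional-duty order on R-215 targets Meria, not Orovia; it does not apply.
Duty = ¥596,059.52 × 0% = ¥0.00.
Total = ¥0.00 + ¥14,538.96 + ¥0.00 = ¥14,538.96.

¥14,538.96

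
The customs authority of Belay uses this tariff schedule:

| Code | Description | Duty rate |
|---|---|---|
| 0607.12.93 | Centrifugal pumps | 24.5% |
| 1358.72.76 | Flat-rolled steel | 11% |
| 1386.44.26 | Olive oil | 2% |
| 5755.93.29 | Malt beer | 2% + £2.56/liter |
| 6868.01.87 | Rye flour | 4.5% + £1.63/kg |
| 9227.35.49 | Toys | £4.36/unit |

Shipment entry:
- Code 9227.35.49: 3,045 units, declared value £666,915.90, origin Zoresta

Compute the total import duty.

Line 1 (9227.35.49, Zoresta, 3,045 units, £666,915.90):
Base rate for 9227.35.49 is £4.36/unit.
Duty = 3,045 × £4.36 = £13,276.20.

£13,276.20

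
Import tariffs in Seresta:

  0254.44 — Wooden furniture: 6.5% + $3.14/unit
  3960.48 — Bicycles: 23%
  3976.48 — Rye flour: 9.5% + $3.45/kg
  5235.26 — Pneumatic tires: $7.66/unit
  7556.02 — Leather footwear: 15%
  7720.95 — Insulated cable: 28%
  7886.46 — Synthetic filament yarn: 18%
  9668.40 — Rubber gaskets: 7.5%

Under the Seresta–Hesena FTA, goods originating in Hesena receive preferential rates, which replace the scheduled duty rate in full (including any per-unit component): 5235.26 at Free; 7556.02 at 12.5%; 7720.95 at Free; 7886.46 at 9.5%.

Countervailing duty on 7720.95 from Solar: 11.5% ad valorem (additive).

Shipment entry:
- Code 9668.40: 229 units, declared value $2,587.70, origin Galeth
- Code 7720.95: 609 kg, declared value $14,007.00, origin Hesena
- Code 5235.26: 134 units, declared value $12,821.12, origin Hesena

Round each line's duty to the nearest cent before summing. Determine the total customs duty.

$194.08

Line 1 (9668.40, Galeth, 229 units, $2,587.70):
Base rate for 9668.40 is 7.5%.
Duty = $2,587.70 × 7.5% = $194.08.
Line 2 (7720.95, Hesena, 609 kg, $14,007.00):
Base rate for 7720.95 is 28%.
Origin Hesena qualifies under the Seresta–Hesena agreement and 7720.95 is covered: preferential rate Free applies instead.
The additional-duty order on 7720.95 targets Solar, not Hesena; it does not apply.
Duty = $14,007.00 × 0% = $0.00.
Line 3 (5235.26, Hesena, 134 units, $12,821.12):
Base rate for 5235.26 is $7.66/unit.
Origin Hesena qualifies under the Seresta–Hesena agreement and 5235.26 is covered: preferential rate Free applies instead.
Duty = $12,821.12 × 0% = $0.00.
Total = $194.08 + $0.00 + $0.00 = $194.08.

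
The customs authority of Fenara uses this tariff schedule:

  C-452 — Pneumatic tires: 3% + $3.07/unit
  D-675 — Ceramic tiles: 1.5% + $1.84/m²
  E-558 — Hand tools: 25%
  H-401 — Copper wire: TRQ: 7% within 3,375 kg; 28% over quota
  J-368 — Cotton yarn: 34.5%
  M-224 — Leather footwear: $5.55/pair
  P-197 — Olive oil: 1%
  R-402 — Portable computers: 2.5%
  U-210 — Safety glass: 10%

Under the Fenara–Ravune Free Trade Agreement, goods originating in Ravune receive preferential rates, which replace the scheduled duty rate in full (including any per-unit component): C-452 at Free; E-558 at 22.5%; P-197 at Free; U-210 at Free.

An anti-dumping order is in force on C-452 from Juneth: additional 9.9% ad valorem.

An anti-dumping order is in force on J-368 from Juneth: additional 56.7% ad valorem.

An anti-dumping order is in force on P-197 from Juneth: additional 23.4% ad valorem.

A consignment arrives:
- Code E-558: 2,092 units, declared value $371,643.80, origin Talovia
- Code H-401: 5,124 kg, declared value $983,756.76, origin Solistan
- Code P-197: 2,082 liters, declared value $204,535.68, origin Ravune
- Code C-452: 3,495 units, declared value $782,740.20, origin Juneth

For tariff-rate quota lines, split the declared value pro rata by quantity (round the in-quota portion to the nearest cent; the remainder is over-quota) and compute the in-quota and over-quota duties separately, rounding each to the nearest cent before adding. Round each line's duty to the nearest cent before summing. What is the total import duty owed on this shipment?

Line 1 (E-558, Talovia, 2,092 units, $371,643.80):
Base rate for E-558 is 25%.
E-558 has an FTA preferential rate, but origin Talovia is not Ravune; base rate stands.
Duty = $371,643.80 × 25% = $92,910.95.
Line 2 (H-401, Solistan, 5,124 kg, $983,756.76):
Code H-401 is under a tariff-rate quota (threshold 3,375 kg). In-quota: 3,375 kg at 7%; over-quota: 1,749 kg at 28%.
Pro-rata value split: in-quota = $983,756.76 × 3,375/5,124 = $647,966.25; over-quota = $983,756.76 − $647,966.25 = $335,790.51.
In-quota duty = $647,966.25 × 7% = $45,357.64. Over-quota duty = $335,790.51 × 28% = $94,021.34.
Line duty = $45,357.64 + $94,021.34 = $139,378.98.
Line 3 (P-197, Ravune, 2,082 liters, $204,535.68):
Base rate for P-197 is 1%.
Origin Ravune qualifies under the Fenara–Ravune agreement and P-197 is covered: preferential rate Free applies instead.
The additional-duty order on P-197 targets Juneth, not Ravune; it does not apply.
Duty = $204,535.68 × 0% = $0.00.
Line 4 (C-452, Juneth, 3,495 units, $782,740.20):
Base rate for C-452 is 3% + $3.07/unit.
C-452 has an FTA preferential rate, but origin Juneth is not Ravune; base rate stands.
Additional duty on C-452 from Juneth: +9.9%. Applied ad valorem rate: 3% + 9.9% = 12.9%.
Duty = $782,740.20 × 12.9% + 3,495 × $3.07 = $111,703.14.
Total = $92,910.95 + $139,378.98 + $0.00 + $111,703.14 = $343,993.07.

$343,993.07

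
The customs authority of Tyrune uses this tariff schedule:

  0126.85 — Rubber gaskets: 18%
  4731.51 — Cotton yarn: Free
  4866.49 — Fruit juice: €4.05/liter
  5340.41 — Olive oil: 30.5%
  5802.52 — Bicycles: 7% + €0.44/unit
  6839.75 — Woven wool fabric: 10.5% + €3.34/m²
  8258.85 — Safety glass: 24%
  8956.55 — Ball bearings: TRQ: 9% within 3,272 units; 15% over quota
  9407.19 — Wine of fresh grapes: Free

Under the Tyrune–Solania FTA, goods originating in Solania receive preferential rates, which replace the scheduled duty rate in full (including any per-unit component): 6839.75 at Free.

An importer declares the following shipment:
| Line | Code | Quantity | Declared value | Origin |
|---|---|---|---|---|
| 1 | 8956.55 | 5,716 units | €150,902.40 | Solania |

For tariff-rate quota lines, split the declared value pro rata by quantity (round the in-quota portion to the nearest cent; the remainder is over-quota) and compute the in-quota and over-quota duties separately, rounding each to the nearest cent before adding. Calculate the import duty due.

€17,452.51

Line 1 (8956.55, Solania, 5,716 units, €150,902.40):
Code 8956.55 is under a tariff-rate quota (threshold 3,272 units). In-quota: 3,272 units at 9%; over-quota: 2,444 units at 15%.
Pro-rata value split: in-quota = €150,902.40 × 3,272/5,716 = €86,380.80; over-quota = €150,902.40 − €86,380.80 = €64,521.60.
In-quota duty = €86,380.80 × 9% = €7,774.27. Over-quota duty = €64,521.60 × 15% = €9,678.24.
Line duty = €7,774.27 + €9,678.24 = €17,452.51.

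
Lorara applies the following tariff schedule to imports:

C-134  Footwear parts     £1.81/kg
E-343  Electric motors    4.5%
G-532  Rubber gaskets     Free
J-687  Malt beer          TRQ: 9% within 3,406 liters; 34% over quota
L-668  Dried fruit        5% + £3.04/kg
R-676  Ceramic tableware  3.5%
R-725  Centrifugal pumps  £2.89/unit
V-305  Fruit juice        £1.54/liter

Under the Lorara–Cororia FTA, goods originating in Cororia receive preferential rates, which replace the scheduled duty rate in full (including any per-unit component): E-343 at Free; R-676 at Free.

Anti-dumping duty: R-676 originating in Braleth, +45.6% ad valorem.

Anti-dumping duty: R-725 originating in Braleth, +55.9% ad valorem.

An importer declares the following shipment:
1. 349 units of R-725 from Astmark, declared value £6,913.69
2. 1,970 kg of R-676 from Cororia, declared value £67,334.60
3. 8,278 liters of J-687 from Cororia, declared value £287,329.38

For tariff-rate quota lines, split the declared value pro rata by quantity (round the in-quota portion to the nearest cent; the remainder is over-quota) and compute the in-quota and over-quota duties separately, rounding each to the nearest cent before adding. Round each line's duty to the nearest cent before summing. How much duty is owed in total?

Line 1 (R-725, Astmark, 349 units, £6,913.69):
Base rate for R-725 is £2.89/unit.
The additional-duty order on R-725 targets Braleth, not Astmark; it does not apply.
Duty = 349 × £2.89 = £1,008.61.
Line 2 (R-676, Cororia, 1,970 kg, £67,334.60):
Base rate for R-676 is 3.5%.
Origin Cororia qualifies under the Lorara–Cororia agreement and R-676 is covered: preferential rate Free applies instead.
The additional-duty order on R-676 targets Braleth, not Cororia; it does not apply.
Duty = £67,334.60 × 0% = £0.00.
Line 3 (J-687, Cororia, 8,278 liters, £287,329.38):
Code J-687 is under a tariff-rate quota (threshold 3,406 liters). In-quota: 3,406 liters at 9%; over-quota: 4,872 liters at 34%.
Pro-rata value split: in-quota = £287,329.38 × 3,406/8,278 = £118,222.26; over-quota = £287,329.38 − £118,222.26 = £169,107.12.
In-quota duty = £118,222.26 × 9% = £10,640.00. Over-quota duty = £169,107.12 × 34% = £57,496.42.
Line duty = £10,640.00 + £57,496.42 = £68,136.42.
Total = £1,008.61 + £0.00 + £68,136.42 = £69,145.03.

£69,145.03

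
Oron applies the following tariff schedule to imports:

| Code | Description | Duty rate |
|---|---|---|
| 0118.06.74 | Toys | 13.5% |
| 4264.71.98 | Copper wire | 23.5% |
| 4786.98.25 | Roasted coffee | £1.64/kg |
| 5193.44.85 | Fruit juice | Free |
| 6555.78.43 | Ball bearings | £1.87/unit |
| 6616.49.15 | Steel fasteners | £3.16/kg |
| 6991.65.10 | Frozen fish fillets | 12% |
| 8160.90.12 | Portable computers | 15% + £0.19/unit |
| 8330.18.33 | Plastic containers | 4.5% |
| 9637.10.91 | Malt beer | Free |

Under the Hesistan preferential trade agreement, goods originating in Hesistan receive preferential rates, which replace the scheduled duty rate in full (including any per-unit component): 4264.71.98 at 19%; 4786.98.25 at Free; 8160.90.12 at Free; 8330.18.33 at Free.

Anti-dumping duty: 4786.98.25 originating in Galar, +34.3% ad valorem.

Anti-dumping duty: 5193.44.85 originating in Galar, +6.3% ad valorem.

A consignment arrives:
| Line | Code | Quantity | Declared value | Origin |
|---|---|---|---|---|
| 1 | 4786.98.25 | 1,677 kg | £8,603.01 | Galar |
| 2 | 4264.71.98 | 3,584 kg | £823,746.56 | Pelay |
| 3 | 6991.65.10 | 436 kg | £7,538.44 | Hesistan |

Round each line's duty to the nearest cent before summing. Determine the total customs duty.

£200,186.16

Line 1 (4786.98.25, Galar, 1,677 kg, £8,603.01):
Base rate for 4786.98.25 is £1.64/kg.
4786.98.25 has an FTA preferential rate, but origin Galar is not Hesistan; base rate stands.
Additional duty on 4786.98.25 from Galar: +34.3% ad valorem. Applied ad valorem rate = 34.3%.
Duty = £8,603.01 × 34.3% + 1,677 × £1.64 = £5,701.11.
Line 2 (4264.71.98, Pelay, 3,584 kg, £823,746.56):
Base rate for 4264.71.98 is 23.5%.
4264.71.98 has an FTA preferential rate, but origin Pelay is not Hesistan; base rate stands.
Duty = £823,746.56 × 23.5% = £193,580.44.
Line 3 (6991.65.10, Hesistan, 436 kg, £7,538.44):
Base rate for 6991.65.10 is 12%.
Origin Hesistan is the FTA partner but 6991.65.10 is not on the preference list; base rate stands.
Duty = £7,538.44 × 12% = £904.61.
Total = £5,701.11 + £193,580.44 + £904.61 = £200,186.16.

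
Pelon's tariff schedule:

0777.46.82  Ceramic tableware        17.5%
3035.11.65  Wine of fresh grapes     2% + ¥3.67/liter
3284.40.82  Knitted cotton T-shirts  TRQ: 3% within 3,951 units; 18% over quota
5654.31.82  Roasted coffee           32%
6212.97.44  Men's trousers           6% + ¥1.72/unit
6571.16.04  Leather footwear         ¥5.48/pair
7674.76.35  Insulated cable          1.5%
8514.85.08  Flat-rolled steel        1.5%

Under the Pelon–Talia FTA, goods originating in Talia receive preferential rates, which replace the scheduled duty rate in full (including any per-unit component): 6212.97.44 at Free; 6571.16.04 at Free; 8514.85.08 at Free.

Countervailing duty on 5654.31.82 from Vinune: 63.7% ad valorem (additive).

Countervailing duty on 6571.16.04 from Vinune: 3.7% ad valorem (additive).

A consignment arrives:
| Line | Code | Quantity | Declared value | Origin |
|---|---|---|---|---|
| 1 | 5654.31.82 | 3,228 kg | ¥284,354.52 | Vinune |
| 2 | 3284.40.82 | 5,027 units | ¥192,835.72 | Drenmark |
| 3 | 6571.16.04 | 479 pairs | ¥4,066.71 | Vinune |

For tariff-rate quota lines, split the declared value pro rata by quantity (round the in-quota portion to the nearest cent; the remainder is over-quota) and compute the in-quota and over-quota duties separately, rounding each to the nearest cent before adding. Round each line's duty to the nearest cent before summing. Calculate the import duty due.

Line 1 (5654.31.82, Vinune, 3,228 kg, ¥284,354.52):
Base rate for 5654.31.82 is 32%.
Additional duty on 5654.31.82 from Vinune: +63.7%. Applied ad valorem rate: 32% + 63.7% = 95.7%.
Duty = ¥284,354.52 × 95.7% = ¥272,127.28.
Line 2 (3284.40.82, Drenmark, 5,027 units, ¥192,835.72):
Code 3284.40.82 is under a tariff-rate quota (threshold 3,951 units). In-quota: 3,951 units at 3%; over-quota: 1,076 units at 18%.
Pro-rata value split: in-quota = ¥192,835.72 × 3,951/5,027 = ¥151,560.36; over-quota = ¥192,835.72 − ¥151,560.36 = ¥41,275.36.
In-quota duty = ¥151,560.36 × 3% = ¥4,546.81. Over-quota duty = ¥41,275.36 × 18% = ¥7,429.56.
Line duty = ¥4,546.81 + ¥7,429.56 = ¥11,976.37.
Line 3 (6571.16.04, Vinune, 479 pairs, ¥4,066.71):
Base rate for 6571.16.04 is ¥5.48/pair.
6571.16.04 has an FTA preferential rate, but origin Vinune is not Talia; base rate stands.
Additional duty on 6571.16.04 from Vinune: +3.7% ad valorem. Applied ad valorem rate = 3.7%.
Duty = ¥4,066.71 × 3.7% + 479 × ¥5.48 = ¥2,775.39.
Total = ¥272,127.28 + ¥11,976.37 + ¥2,775.39 = ¥286,879.04.

¥286,879.04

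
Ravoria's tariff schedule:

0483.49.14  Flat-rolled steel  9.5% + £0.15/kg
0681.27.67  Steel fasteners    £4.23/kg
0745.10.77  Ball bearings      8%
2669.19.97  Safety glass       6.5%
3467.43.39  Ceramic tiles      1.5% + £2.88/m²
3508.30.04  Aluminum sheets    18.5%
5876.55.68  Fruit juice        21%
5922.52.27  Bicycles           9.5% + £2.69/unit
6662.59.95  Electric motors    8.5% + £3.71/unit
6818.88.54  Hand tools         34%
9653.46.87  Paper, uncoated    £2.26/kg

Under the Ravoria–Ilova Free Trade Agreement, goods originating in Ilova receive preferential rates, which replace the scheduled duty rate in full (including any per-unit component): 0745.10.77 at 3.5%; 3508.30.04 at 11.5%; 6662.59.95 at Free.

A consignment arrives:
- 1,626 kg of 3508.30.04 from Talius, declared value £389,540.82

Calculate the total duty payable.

Line 1 (3508.30.04, Talius, 1,626 kg, £389,540.82):
Base rate for 3508.30.04 is 18.5%.
3508.30.04 has an FTA preferential rate, but origin Talius is not Ilova; base rate stands.
Duty = £389,540.82 × 18.5% = £72,065.05.

£72,065.05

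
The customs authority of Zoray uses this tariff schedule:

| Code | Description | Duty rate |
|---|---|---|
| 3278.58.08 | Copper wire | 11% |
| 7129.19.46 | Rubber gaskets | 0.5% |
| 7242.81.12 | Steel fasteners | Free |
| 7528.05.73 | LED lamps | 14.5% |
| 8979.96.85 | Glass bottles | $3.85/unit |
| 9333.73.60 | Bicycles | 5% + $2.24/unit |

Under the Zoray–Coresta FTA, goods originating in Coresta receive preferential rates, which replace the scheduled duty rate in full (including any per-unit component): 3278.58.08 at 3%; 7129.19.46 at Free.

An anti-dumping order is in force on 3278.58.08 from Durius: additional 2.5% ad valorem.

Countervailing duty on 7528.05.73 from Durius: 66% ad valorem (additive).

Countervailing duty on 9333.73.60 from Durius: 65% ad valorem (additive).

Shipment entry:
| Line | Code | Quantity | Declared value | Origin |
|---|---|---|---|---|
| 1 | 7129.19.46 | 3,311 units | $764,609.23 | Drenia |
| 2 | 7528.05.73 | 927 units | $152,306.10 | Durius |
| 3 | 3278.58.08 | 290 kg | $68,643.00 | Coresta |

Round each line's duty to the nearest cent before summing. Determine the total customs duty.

Line 1 (7129.19.46, Drenia, 3,311 units, $764,609.23):
Base rate for 7129.19.46 is 0.5%.
7129.19.46 has an FTA preferential rate, but origin Drenia is not Coresta; base rate stands.
Duty = $764,609.23 × 0.5% = $3,823.05.
Line 2 (7528.05.73, Durius, 927 units, $152,306.10):
Base rate for 7528.05.73 is 14.5%.
Additional duty on 7528.05.73 from Durius: +66%. Applied ad valorem rate: 14.5% + 66% = 80.5%.
Duty = $152,306.10 × 80.5% = $122,606.41.
Line 3 (3278.58.08, Coresta, 290 kg, $68,643.00):
Base rate for 3278.58.08 is 11%.
Origin Coresta qualifies under the Zoray–Coresta agreement and 3278.58.08 is covered: preferential rate 3% applies instead.
The additional-duty order on 3278.58.08 targets Durius, not Coresta; it does not apply.
Duty = $68,643.00 × 3% = $2,059.29.
Total = $3,823.05 + $122,606.41 + $2,059.29 = $128,488.75.

$128,488.75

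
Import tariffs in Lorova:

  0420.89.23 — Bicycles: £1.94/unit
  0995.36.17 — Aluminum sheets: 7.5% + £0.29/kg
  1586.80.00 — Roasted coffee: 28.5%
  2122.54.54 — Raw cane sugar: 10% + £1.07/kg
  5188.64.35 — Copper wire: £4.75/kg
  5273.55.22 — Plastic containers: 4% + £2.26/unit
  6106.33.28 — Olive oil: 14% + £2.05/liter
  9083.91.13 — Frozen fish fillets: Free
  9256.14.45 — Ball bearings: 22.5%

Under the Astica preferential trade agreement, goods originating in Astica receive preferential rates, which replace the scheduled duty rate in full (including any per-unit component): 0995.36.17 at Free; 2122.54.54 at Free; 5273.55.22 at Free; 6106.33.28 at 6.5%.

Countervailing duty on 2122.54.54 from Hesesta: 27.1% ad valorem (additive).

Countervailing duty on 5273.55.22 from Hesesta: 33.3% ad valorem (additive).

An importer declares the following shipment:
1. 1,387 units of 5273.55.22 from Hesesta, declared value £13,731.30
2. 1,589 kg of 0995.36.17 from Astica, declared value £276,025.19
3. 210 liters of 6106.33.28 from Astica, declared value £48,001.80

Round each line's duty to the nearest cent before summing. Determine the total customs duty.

£11,376.51

Line 1 (5273.55.22, Hesesta, 1,387 units, £13,731.30):
Base rate for 5273.55.22 is 4% + £2.26/unit.
5273.55.22 has an FTA preferential rate, but origin Hesesta is not Astica; base rate stands.
Additional duty on 5273.55.22 from Hesesta: +33.3%. Applied ad valorem rate: 4% + 33.3% = 37.3%.
Duty = £13,731.30 × 37.3% + 1,387 × £2.26 = £8,256.39.
Line 2 (0995.36.17, Astica, 1,589 kg, £276,025.19):
Base rate for 0995.36.17 is 7.5% + £0.29/kg.
Origin Astica qualifies under the Lorova–Astica agreement and 0995.36.17 is covered: preferential rate Free applies instead.
Duty = £276,025.19 × 0% = £0.00.
Line 3 (6106.33.28, Astica, 210 liters, £48,001.80):
Base rate for 6106.33.28 is 14% + £2.05/liter.
Origin Astica qualifies under the Lorova–Astica agreement and 6106.33.28 is covered: preferential rate 6.5% applies instead.
Duty = £48,001.80 × 6.5% = £3,120.12.
Total = £8,256.39 + £0.00 + £3,120.12 = £11,376.51.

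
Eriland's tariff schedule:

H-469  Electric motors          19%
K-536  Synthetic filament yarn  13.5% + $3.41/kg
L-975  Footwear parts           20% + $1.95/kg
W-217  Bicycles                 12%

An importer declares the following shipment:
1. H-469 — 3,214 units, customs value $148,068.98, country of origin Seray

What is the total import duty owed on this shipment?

Line 1 (H-469, Seray, 3,214 units, $148,068.98):
Base rate for H-469 is 19%.
Duty = $148,068.98 × 19% = $28,133.11.

$28,133.11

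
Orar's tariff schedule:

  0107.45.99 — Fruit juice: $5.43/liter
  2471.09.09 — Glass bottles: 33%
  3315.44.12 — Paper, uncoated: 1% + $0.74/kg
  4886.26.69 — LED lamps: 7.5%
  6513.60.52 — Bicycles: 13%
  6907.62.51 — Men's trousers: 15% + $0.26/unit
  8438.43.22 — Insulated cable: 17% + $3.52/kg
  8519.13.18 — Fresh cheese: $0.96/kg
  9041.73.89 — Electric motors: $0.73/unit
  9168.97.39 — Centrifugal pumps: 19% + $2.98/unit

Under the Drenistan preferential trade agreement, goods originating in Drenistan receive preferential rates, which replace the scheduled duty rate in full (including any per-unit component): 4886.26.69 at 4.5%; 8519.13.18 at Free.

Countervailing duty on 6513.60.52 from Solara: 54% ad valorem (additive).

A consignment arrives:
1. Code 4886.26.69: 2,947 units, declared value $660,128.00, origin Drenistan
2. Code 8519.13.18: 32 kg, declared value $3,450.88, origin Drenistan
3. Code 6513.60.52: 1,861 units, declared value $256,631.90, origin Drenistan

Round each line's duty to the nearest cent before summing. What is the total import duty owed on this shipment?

Line 1 (4886.26.69, Drenistan, 2,947 units, $660,128.00):
Base rate for 4886.26.69 is 7.5%.
Origin Drenistan qualifies under the Orar–Drenistan agreement and 4886.26.69 is covered: preferential rate 4.5% applies instead.
Duty = $660,128.00 × 4.5% = $29,705.76.
Line 2 (8519.13.18, Drenistan, 32 kg, $3,450.88):
Base rate for 8519.13.18 is $0.96/kg.
Origin Drenistan qualifies under the Orar–Drenistan agreement and 8519.13.18 is covered: preferential rate Free applies instead.
Duty = $3,450.88 × 0% = $0.00.
Line 3 (6513.60.52, Drenistan, 1,861 units, $256,631.90):
Base rate for 6513.60.52 is 13%.
Origin Drenistan is the FTA partner but 6513.60.52 is not on the preference list; base rate stands.
The additional-duty order on 6513.60.52 targets Solara, not Drenistan; it does not apply.
Duty = $256,631.90 × 13% = $33,362.15.
Total = $29,705.76 + $0.00 + $33,362.15 = $63,067.91.

$63,067.91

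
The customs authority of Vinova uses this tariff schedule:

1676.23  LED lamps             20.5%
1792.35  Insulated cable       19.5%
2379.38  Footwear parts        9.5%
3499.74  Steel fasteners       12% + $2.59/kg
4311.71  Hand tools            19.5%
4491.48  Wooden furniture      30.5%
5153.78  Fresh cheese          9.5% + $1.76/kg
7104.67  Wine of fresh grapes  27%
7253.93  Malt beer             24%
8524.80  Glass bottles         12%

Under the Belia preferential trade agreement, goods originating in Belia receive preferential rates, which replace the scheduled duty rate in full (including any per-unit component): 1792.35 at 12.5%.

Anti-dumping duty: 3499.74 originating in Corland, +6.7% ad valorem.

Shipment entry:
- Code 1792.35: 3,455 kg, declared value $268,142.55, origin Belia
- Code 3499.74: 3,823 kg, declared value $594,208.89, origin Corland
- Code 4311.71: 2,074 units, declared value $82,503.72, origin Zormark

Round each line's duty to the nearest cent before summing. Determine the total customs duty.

$170,624.68

Line 1 (1792.35, Belia, 3,455 kg, $268,142.55):
Base rate for 1792.35 is 19.5%.
Origin Belia qualifies under the Vinova–Belia agreement and 1792.35 is covered: preferential rate 12.5% applies instead.
Duty = $268,142.55 × 12.5% = $33,517.82.
Line 2 (3499.74, Corland, 3,823 kg, $594,208.89):
Base rate for 3499.74 is 12% + $2.59/kg.
Additional duty on 3499.74 from Corland: +6.7%. Applied ad valorem rate: 12% + 6.7% = 18.7%.
Duty = $594,208.89 × 18.7% + 3,823 × $2.59 = $121,018.63.
Line 3 (4311.71, Zormark, 2,074 units, $82,503.72):
Base rate for 4311.71 is 19.5%.
Duty = $82,503.72 × 19.5% = $16,088.23.
Total = $33,517.82 + $121,018.63 + $16,088.23 = $170,624.68.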